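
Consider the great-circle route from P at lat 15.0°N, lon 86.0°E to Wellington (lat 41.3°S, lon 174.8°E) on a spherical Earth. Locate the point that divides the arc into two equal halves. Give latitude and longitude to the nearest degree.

Write both endpoints as unit vectors p₁, p₂ with components (cos φ cos λ, cos φ sin λ, sin φ).
The central angle between the endpoints is δ = arccos(p₁·p₂) ≈ 1.727 rad (99.0°).
Interpolate at f = 1/2 with slerp weights a = sin((1−f)δ)/sin δ ≈ 0.770, b = sin(fδ)/sin δ ≈ 0.770.
p = a·p₁ + b·p₂ ≈ (-0.524, 0.794, -0.309); φ = arcsin(p_z) ≈ -17.98°, λ = atan2(p_y, p_x) ≈ 123.42°.

≈ lat 18°S, lon 123°E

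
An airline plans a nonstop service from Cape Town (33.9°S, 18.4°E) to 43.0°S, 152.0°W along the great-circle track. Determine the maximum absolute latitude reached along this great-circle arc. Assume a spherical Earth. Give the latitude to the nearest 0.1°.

≈ 84.0°S

The great circle lies in the plane with unit normal n̂ = (p₁ × p₂)/|p₁ × p₂|.
Here n̂_z ≈ -0.104; the vertex latitude is φ_max = arccos|n̂_z| ≈ 84.0°.
Check via Clairaut: cos φ_max = |cos φ₁| · sin C = cos(33.9°)·sin(172.8°) ≈ 0.104, again giving ≈ 84.0°.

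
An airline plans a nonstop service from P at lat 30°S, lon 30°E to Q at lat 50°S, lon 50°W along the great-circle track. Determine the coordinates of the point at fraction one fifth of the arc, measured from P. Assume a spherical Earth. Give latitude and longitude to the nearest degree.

≈ lat 38°S, lon 19°E

Write both endpoints as unit vectors p₁, p₂ with components (cos φ cos λ, cos φ sin λ, sin φ).
The central angle between the endpoints is δ = arccos(p₁·p₂) ≈ 1.070 rad (61.3°).
Interpolate at f = 1/5 with slerp weights a = sin((1−f)δ)/sin δ ≈ 0.861, b = sin(fδ)/sin δ ≈ 0.242.
p = a·p₁ + b·p₂ ≈ (0.746, 0.254, -0.616); φ = arcsin(p_z) ≈ -38.02°, λ = atan2(p_y, p_x) ≈ 18.78°.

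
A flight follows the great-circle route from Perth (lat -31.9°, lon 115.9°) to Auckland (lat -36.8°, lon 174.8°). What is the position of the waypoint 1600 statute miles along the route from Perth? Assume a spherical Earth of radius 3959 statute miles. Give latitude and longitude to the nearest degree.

≈ lat -38°, lon 143°

The haversine formula gives a central angle δ ≈ 0.840 rad (48.1°) between the endpoints. The total great-circle distance is δ·R ≈ 0.840 × 3959 ≈ 3324 mi, so the target fraction is f = 1600/3324 ≈ 0.481.
Interpolate at f ≈ 0.481 with slerp weights a = sin((1−f)δ)/sin δ ≈ 0.567, b = sin(fδ)/sin δ ≈ 0.528.
p = a·p₁ + b·p₂ ≈ (-0.631, 0.471, -0.616); φ = arcsin(p_z) ≈ -38.02°, λ = atan2(p_y, p_x) ≈ 143.27°.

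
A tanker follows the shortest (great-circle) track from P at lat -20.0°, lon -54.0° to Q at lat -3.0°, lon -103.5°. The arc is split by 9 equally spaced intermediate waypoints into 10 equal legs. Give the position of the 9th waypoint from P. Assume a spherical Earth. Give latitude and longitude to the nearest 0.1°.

≈ lat -5.0°, lon -98.8°

From cos δ = sin φ₁ sin φ₂ + cos φ₁ cos φ₂ cos Δλ, the central angle is δ ≈ 0.893 rad (51.1°).
Interpolate at f = 9/10 with slerp weights a = sin((1−f)δ)/sin δ ≈ 0.114, b = sin(fδ)/sin δ ≈ 0.924.
p = a·p₁ + b·p₂ ≈ (-0.152, -0.984, -0.088); φ = arcsin(p_z) ≈ -5.02°, λ = atan2(p_y, p_x) ≈ -98.79°.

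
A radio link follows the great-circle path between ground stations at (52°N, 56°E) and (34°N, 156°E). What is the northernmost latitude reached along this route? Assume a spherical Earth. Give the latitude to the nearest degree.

The great circle lies in the plane with unit normal n̂ = (p₁ × p₂)/|p₁ × p₂|.
Here n̂_z ≈ +0.537; the vertex latitude is φ_max = arccos|n̂_z| ≈ 57.5°.

≈ 58°N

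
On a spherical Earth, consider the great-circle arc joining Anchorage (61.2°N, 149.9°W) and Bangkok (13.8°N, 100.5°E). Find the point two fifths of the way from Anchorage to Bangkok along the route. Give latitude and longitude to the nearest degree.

≈ (56°N, 141°E)

Write both endpoints as unit vectors p₁, p₂ with components (cos φ cos λ, cos φ sin λ, sin φ).
The central angle between the endpoints is δ = arccos(p₁·p₂) ≈ 1.519 rad (87.0°).
Interpolate at f = 2/5 with slerp weights a = sin((1−f)δ)/sin δ ≈ 0.791, b = sin(fδ)/sin δ ≈ 0.572.
p = a·p₁ + b·p₂ ≈ (-0.431, 0.355, 0.830); φ = arcsin(p_z) ≈ 56.08°, λ = atan2(p_y, p_x) ≈ 140.55°.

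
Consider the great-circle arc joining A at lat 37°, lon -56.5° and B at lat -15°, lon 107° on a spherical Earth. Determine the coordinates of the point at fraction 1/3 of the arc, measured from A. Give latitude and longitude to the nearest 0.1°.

Write both endpoints as unit vectors p₁, p₂ with components (cos φ cos λ, cos φ sin λ, sin φ).
The central angle between the endpoints is δ = arccos(p₁·p₂) ≈ 2.680 rad (153.6°).
Interpolate at f = 1/3 with slerp weights a = sin((1−f)δ)/sin δ ≈ 2.194, b = sin(fδ)/sin δ ≈ 1.750.
p = a·p₁ + b·p₂ ≈ (0.473, 0.156, 0.867); φ = arcsin(p_z) ≈ 60.15°, λ = atan2(p_y, p_x) ≈ 18.21°.

≈ lat 60.1°, lon 18.2°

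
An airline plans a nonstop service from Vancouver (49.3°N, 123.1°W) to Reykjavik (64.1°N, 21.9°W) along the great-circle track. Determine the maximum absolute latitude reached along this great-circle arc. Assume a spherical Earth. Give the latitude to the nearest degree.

The great circle lies in the plane with unit normal n̂ = (p₁ × p₂)/|p₁ × p₂|.
Here n̂_z ≈ +0.359; the vertex latitude is φ_max = arccos|n̂_z| ≈ 69.0°.

≈ 69°N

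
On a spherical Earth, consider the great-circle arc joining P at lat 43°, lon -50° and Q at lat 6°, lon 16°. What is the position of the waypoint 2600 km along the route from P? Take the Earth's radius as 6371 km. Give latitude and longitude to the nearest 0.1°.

From cos δ = sin φ₁ sin φ₂ + cos φ₁ cos φ₂ cos Δλ, the central angle is δ ≈ 1.195 rad (68.5°). The total great-circle distance is δ·R ≈ 1.195 × 6371 ≈ 7613 km, so the target fraction is f = 2600/7613 ≈ 0.342.
Interpolate at f ≈ 0.342 with slerp weights a = sin((1−f)δ)/sin δ ≈ 0.761, b = sin(fδ)/sin δ ≈ 0.427.
p = a·p₁ + b·p₂ ≈ (0.766, -0.310, 0.564); φ = arcsin(p_z) ≈ 34.32°, λ = atan2(p_y, p_x) ≈ -22.01°.

≈ lat 34.3°, lon -22.0°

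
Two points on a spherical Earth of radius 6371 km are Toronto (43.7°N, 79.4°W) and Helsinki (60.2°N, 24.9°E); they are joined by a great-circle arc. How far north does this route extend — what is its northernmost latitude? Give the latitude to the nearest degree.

The great circle lies in the plane with unit normal n̂ = (p₁ × p₂)/|p₁ × p₂|.
Here n̂_z ≈ +0.405; the vertex latitude is φ_max = arccos|n̂_z| ≈ 66.1°.
Check via Clairaut: cos φ_max = |cos φ₁| · sin C = cos(43.7°)·sin(34.1°) ≈ 0.405, again giving ≈ 66.1°.

≈ 66°N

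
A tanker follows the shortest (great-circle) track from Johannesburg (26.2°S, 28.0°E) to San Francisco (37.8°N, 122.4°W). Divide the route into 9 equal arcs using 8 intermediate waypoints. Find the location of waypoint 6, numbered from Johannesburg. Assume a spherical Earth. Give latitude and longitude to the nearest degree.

The haversine formula gives a central angle δ ≈ 2.662 rad (152.5°) between the endpoints.
Interpolate at f = 6/9 with slerp weights a = sin((1−f)δ)/sin δ ≈ 1.679, b = sin(fδ)/sin δ ≈ 2.121.
p = a·p₁ + b·p₂ ≈ (0.432, -0.708, 0.559); φ = arcsin(p_z) ≈ 33.96°, λ = atan2(p_y, p_x) ≈ -58.58°.

≈ 34°N, 59°W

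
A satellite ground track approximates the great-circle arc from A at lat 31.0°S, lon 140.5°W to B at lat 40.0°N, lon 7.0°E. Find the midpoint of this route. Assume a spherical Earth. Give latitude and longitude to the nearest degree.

Write both endpoints as unit vectors p₁, p₂ with components (cos φ cos λ, cos φ sin λ, sin φ).
The central angle between the endpoints is δ = arccos(p₁·p₂) ≈ 2.657 rad (152.2°).
Interpolate at f = 1/2 with slerp weights a = sin((1−f)δ)/sin δ ≈ 2.084, b = sin(fδ)/sin δ ≈ 2.084.
p = a·p₁ + b·p₂ ≈ (0.206, -0.942, 0.266); φ = arcsin(p_z) ≈ 15.44°, λ = atan2(p_y, p_x) ≈ -77.65°.

≈ lat 15°N, lon 78°W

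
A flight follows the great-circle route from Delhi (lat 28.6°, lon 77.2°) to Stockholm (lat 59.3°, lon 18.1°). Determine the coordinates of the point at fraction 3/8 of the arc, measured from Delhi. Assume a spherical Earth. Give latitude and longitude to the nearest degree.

From cos δ = sin φ₁ sin φ₂ + cos φ₁ cos φ₂ cos Δλ, the central angle is δ ≈ 0.874 rad (50.1°).
Interpolate at f = 3/8 with slerp weights a = sin((1−f)δ)/sin δ ≈ 0.677, b = sin(fδ)/sin δ ≈ 0.420.
p = a·p₁ + b·p₂ ≈ (0.335, 0.647, 0.685); φ = arcsin(p_z) ≈ 43.25°, λ = atan2(p_y, p_x) ≈ 62.58°.

≈ lat 43°, lon 63°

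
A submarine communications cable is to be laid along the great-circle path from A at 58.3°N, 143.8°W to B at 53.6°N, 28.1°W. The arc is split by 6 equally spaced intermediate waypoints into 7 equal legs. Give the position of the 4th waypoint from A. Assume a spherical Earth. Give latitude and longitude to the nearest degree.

≈ 69°N, 69°W

From cos δ = sin φ₁ sin φ₂ + cos φ₁ cos φ₂ cos Δλ, the central angle is δ ≈ 0.989 rad (56.7°).
Interpolate at f = 4/7 with slerp weights a = sin((1−f)δ)/sin δ ≈ 0.492, b = sin(fδ)/sin δ ≈ 0.641.
p = a·p₁ + b·p₂ ≈ (0.127, -0.332, 0.935); φ = arcsin(p_z) ≈ 69.19°, λ = atan2(p_y, p_x) ≈ -69.09°.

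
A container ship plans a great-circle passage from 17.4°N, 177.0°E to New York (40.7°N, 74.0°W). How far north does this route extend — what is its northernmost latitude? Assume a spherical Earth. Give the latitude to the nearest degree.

≈ 47°N

The great circle lies in the plane with unit normal n̂ = (p₁ × p₂)/|p₁ × p₂|.
Here n̂_z ≈ +0.685; the vertex latitude is φ_max = arccos|n̂_z| ≈ 46.8°.
Check via Clairaut: cos φ_max = |cos φ₁| · sin C = cos(17.4°)·sin(45.8°) ≈ 0.685, again giving ≈ 46.8°.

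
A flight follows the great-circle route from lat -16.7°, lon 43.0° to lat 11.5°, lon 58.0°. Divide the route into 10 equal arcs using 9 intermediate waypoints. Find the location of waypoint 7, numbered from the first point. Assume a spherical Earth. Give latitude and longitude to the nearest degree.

Convert each endpoint to a unit vector on the sphere (x = cos φ cos λ, y = cos φ sin λ, z = sin φ).
The central angle between the endpoints is δ = arccos(p₁·p₂) ≈ 0.556 rad (31.9°).
Interpolate at f = 7/10 with slerp weights a = sin((1−f)δ)/sin δ ≈ 0.315, b = sin(fδ)/sin δ ≈ 0.719.
p = a·p₁ + b·p₂ ≈ (0.594, 0.803, 0.053); φ = arcsin(p_z) ≈ 3.03°, λ = atan2(p_y, p_x) ≈ 53.52°.

≈ lat 3°, lon 54°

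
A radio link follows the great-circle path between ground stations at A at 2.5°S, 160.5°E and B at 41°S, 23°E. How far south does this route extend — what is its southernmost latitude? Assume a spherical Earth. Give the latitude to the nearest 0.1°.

The great circle lies in the plane with unit normal n̂ = (p₁ × p₂)/|p₁ × p₂|.
Here n̂_z ≈ -0.600; the vertex latitude is φ_max = arccos|n̂_z| ≈ 53.2°.

≈ 53.2°S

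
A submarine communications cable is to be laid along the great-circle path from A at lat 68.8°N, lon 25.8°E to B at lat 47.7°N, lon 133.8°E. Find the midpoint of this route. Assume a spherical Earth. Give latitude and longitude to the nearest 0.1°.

Convert each endpoint to a unit vector on the sphere (x = cos φ cos λ, y = cos φ sin λ, z = sin φ).
The central angle between the endpoints is δ = arccos(p₁·p₂) ≈ 0.909 rad (52.1°).
Interpolate at f = 1/2 with slerp weights a = sin((1−f)δ)/sin δ ≈ 0.557, b = sin(fδ)/sin δ ≈ 0.557.
p = a·p₁ + b·p₂ ≈ (-0.078, 0.358, 0.930); φ = arcsin(p_z) ≈ 68.51°, λ = atan2(p_y, p_x) ≈ 102.30°.

≈ lat 68.5°N, lon 102.3°E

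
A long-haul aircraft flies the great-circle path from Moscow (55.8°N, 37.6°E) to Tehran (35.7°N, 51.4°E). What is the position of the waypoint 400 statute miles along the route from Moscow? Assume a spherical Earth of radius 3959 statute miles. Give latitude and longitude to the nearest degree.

Convert each endpoint to a unit vector on the sphere (x = cos φ cos λ, y = cos φ sin λ, z = sin φ).
The central angle between the endpoints is δ = arccos(p₁·p₂) ≈ 0.387 rad (22.2°). The total great-circle distance is δ·R ≈ 0.387 × 3959 ≈ 1533 mi, so the target fraction is f = 400/1533 ≈ 0.261.
Interpolate at f ≈ 0.261 with slerp weights a = sin((1−f)δ)/sin δ ≈ 0.748, b = sin(fδ)/sin δ ≈ 0.267.
p = a·p₁ + b·p₂ ≈ (0.468, 0.426, 0.774); φ = arcsin(p_z) ≈ 50.73°, λ = atan2(p_y, p_x) ≈ 42.29°.

≈ 51°N, 42°E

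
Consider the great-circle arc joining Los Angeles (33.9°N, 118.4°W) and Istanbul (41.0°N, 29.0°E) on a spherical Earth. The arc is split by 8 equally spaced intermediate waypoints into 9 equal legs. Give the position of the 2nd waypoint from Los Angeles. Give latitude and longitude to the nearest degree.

≈ 53°N, 103°W

Write both endpoints as unit vectors p₁, p₂ with components (cos φ cos λ, cos φ sin λ, sin φ).
The central angle between the endpoints is δ = arccos(p₁·p₂) ≈ 1.733 rad (99.3°).
Interpolate at f = 2/9 with slerp weights a = sin((1−f)δ)/sin δ ≈ 0.988, b = sin(fδ)/sin δ ≈ 0.381.
p = a·p₁ + b·p₂ ≈ (-0.139, -0.582, 0.801); φ = arcsin(p_z) ≈ 53.23°, λ = atan2(p_y, p_x) ≈ -103.41°.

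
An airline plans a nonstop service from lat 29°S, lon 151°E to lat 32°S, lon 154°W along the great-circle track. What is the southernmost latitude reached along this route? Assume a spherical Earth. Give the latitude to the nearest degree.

The great circle lies in the plane with unit normal n̂ = (p₁ × p₂)/|p₁ × p₂|.
Here n̂_z ≈ +0.831; the vertex latitude is φ_max = arccos|n̂_z| ≈ 33.8°.
Check via Clairaut: cos φ_max = |cos φ₁| · sin C = cos(29.0°)·sin(108.1°) ≈ 0.831, again giving ≈ 33.8°.

≈ 34°S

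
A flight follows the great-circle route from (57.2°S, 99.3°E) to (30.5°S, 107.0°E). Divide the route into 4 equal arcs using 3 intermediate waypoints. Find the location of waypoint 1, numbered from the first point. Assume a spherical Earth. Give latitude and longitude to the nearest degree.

Convert each endpoint to a unit vector on the sphere (x = cos φ cos λ, y = cos φ sin λ, z = sin φ).
The central angle between the endpoints is δ = arccos(p₁·p₂) ≈ 0.475 rad (27.2°).
Interpolate at f = 1/4 with slerp weights a = sin((1−f)δ)/sin δ ≈ 0.763, b = sin(fδ)/sin δ ≈ 0.259.
p = a·p₁ + b·p₂ ≈ (-0.132, 0.621, -0.773); φ = arcsin(p_z) ≈ -50.58°, λ = atan2(p_y, p_x) ≈ 102.00°.

≈ (51°S, 102°E)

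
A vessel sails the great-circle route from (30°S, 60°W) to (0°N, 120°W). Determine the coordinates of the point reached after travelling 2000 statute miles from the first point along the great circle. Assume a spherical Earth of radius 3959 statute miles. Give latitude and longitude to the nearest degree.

≈ (19°S, 89°W)

Write both endpoints as unit vectors p₁, p₂ with components (cos φ cos λ, cos φ sin λ, sin φ).
The central angle between the endpoints is δ = arccos(p₁·p₂) ≈ 1.123 rad (64.3°). The total great-circle distance is δ·R ≈ 1.123 × 3959 ≈ 4446 mi, so the target fraction is f = 2000/4446 ≈ 0.450.
Interpolate at f ≈ 0.450 with slerp weights a = sin((1−f)δ)/sin δ ≈ 0.643, b = sin(fδ)/sin δ ≈ 0.537.
p = a·p₁ + b·p₂ ≈ (0.010, -0.947, -0.321); φ = arcsin(p_z) ≈ -18.74°, λ = atan2(p_y, p_x) ≈ -89.41°.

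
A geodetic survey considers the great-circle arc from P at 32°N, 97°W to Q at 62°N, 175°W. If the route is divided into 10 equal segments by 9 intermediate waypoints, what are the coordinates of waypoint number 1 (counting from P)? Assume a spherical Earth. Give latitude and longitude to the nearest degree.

The haversine formula gives a central angle δ ≈ 0.988 rad (56.6°) between the endpoints.
Interpolate at f = 1/10 with slerp weights a = sin((1−f)δ)/sin δ ≈ 0.930, b = sin(fδ)/sin δ ≈ 0.118.
p = a·p₁ + b·p₂ ≈ (-0.151, -0.788, 0.597); φ = arcsin(p_z) ≈ 36.67°, λ = atan2(p_y, p_x) ≈ -100.88°.

≈ 37°N, 101°W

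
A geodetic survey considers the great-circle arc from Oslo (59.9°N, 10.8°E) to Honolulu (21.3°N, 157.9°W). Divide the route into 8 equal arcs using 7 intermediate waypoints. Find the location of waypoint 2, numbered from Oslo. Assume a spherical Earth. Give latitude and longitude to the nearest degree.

≈ 83°N, 26°W

From cos δ = sin φ₁ sin φ₂ + cos φ₁ cos φ₂ cos Δλ, the central angle is δ ≈ 1.715 rad (98.3°).
Interpolate at f = 2/8 with slerp weights a = sin((1−f)δ)/sin δ ≈ 0.970, b = sin(fδ)/sin δ ≈ 0.420.
p = a·p₁ + b·p₂ ≈ (0.115, -0.056, 0.992); φ = arcsin(p_z) ≈ 82.64°, λ = atan2(p_y, p_x) ≈ -25.99°.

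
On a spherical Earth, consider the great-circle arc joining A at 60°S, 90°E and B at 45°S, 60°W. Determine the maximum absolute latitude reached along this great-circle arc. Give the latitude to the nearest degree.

≈ 79°S

The great circle lies in the plane with unit normal n̂ = (p₁ × p₂)/|p₁ × p₂|.
Here n̂_z ≈ -0.186; the vertex latitude is φ_max = arccos|n̂_z| ≈ 79.3°.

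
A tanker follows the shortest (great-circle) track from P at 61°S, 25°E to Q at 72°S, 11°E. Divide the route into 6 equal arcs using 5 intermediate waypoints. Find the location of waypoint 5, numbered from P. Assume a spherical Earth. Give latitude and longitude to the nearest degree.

Convert each endpoint to a unit vector on the sphere (x = cos φ cos λ, y = cos φ sin λ, z = sin φ).
The central angle between the endpoints is δ = arccos(p₁·p₂) ≈ 0.214 rad (12.3°).
Interpolate at f = 5/6 with slerp weights a = sin((1−f)δ)/sin δ ≈ 0.168, b = sin(fδ)/sin δ ≈ 0.835.
p = a·p₁ + b·p₂ ≈ (0.327, 0.084, -0.941); φ = arcsin(p_z) ≈ -70.26°, λ = atan2(p_y, p_x) ≈ 14.34°.

≈ 70°S, 14°E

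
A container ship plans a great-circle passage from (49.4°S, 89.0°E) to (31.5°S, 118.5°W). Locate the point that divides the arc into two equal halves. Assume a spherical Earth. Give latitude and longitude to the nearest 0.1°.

≈ (72.4°S, 166.0°W)

Convert each endpoint to a unit vector on the sphere (x = cos φ cos λ, y = cos φ sin λ, z = sin φ).
The central angle between the endpoints is δ = arccos(p₁·p₂) ≈ 1.666 rad (95.5°).
Interpolate at f = 1/2 with slerp weights a = sin((1−f)δ)/sin δ ≈ 0.743, b = sin(fδ)/sin δ ≈ 0.743.
p = a·p₁ + b·p₂ ≈ (-0.294, -0.073, -0.953); φ = arcsin(p_z) ≈ -72.36°, λ = atan2(p_y, p_x) ≈ -166.00°.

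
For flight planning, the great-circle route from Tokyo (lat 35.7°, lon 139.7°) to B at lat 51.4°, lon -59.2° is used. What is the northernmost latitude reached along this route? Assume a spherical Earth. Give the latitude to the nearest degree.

The great circle lies in the plane with unit normal n̂ = (p₁ × p₂)/|p₁ × p₂|.
Here n̂_z ≈ +0.164; the vertex latitude is φ_max = arccos|n̂_z| ≈ 80.6°.

≈ 81°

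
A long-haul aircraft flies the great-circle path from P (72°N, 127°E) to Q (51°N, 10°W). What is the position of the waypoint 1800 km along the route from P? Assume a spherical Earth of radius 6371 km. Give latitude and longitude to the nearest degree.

Convert each endpoint to a unit vector on the sphere (x = cos φ cos λ, y = cos φ sin λ, z = sin φ).
The central angle between the endpoints is δ = arccos(p₁·p₂) ≈ 0.931 rad (53.4°). The total great-circle distance is δ·R ≈ 0.931 × 6371 ≈ 5933 km, so the target fraction is f = 1800/5933 ≈ 0.303.
Interpolate at f ≈ 0.303 with slerp weights a = sin((1−f)δ)/sin δ ≈ 0.753, b = sin(fδ)/sin δ ≈ 0.347.
p = a·p₁ + b·p₂ ≈ (0.075, 0.148, 0.986); φ = arcsin(p_z) ≈ 80.45°, λ = atan2(p_y, p_x) ≈ 63.00°.

≈ (80°N, 63°E)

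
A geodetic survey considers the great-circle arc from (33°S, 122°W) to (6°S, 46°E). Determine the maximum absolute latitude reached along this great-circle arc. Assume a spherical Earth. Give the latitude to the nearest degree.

The great circle lies in the plane with unit normal n̂ = (p₁ × p₂)/|p₁ × p₂|.
Here n̂_z ≈ +0.266; the vertex latitude is φ_max = arccos|n̂_z| ≈ 74.6°.

≈ 75°S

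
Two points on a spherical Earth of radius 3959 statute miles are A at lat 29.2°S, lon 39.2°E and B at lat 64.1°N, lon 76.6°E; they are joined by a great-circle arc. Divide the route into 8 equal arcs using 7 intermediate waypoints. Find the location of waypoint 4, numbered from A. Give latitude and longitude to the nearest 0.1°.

The haversine formula gives a central angle δ ≈ 1.707 rad (97.8°) between the endpoints.
Interpolate at f = 4/8 with slerp weights a = sin((1−f)δ)/sin δ ≈ 0.761, b = sin(fδ)/sin δ ≈ 0.761.
p = a·p₁ + b·p₂ ≈ (0.592, 0.743, 0.313); φ = arcsin(p_z) ≈ 18.25°, λ = atan2(p_y, p_x) ≈ 51.47°.

≈ lat 18.3°N, lon 51.5°E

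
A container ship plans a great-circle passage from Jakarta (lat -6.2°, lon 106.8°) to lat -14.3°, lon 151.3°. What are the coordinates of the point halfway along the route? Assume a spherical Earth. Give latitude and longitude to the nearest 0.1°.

≈ lat -11.1°, lon 128.7°

Convert each endpoint to a unit vector on the sphere (x = cos φ cos λ, y = cos φ sin λ, z = sin φ).
The central angle between the endpoints is δ = arccos(p₁·p₂) ≈ 0.776 rad (44.5°).
Interpolate at f = 1/2 with slerp weights a = sin((1−f)δ)/sin δ ≈ 0.540, b = sin(fδ)/sin δ ≈ 0.540.
p = a·p₁ + b·p₂ ≈ (-0.614, 0.765, -0.192); φ = arcsin(p_z) ≈ -11.05°, λ = atan2(p_y, p_x) ≈ 128.75°.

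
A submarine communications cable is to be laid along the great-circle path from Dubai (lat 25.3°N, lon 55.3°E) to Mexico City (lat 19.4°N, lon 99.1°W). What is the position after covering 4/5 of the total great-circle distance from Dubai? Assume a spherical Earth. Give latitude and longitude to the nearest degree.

≈ lat 41°N, lon 82°W

From cos δ = sin φ₁ sin φ₂ + cos φ₁ cos φ₂ cos Δλ, the central angle is δ ≈ 2.249 rad (128.8°).
Interpolate at f = 4/5 with slerp weights a = sin((1−f)δ)/sin δ ≈ 0.558, b = sin(fδ)/sin δ ≈ 1.251.
p = a·p₁ + b·p₂ ≈ (0.101, -0.750, 0.654); φ = arcsin(p_z) ≈ 40.83°, λ = atan2(p_y, p_x) ≈ -82.35°.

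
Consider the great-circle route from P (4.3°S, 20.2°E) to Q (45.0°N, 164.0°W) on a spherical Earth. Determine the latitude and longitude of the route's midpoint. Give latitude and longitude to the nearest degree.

From cos δ = sin φ₁ sin φ₂ + cos φ₁ cos φ₂ cos Δλ, the central angle is δ ≈ 2.428 rad (139.1°).
Interpolate at f = 1/2 with slerp weights a = sin((1−f)δ)/sin δ ≈ 1.432, b = sin(fδ)/sin δ ≈ 1.432.
p = a·p₁ + b·p₂ ≈ (0.367, 0.214, 0.905); φ = arcsin(p_z) ≈ 64.87°, λ = atan2(p_y, p_x) ≈ 30.26°.

≈ (65°N, 30°E)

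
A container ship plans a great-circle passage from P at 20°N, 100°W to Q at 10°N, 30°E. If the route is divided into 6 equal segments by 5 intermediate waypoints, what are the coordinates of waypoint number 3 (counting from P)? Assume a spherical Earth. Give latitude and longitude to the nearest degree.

Write both endpoints as unit vectors p₁, p₂ with components (cos φ cos λ, cos φ sin λ, sin φ).
The central angle between the endpoints is δ = arccos(p₁·p₂) ≈ 2.136 rad (122.4°).
Interpolate at f = 3/6 with slerp weights a = sin((1−f)δ)/sin δ ≈ 1.037, b = sin(fδ)/sin δ ≈ 1.037.
p = a·p₁ + b·p₂ ≈ (0.716, -0.449, 0.535); φ = arcsin(p_z) ≈ 32.34°, λ = atan2(p_y, p_x) ≈ -32.12°.

≈ 32°N, 32°W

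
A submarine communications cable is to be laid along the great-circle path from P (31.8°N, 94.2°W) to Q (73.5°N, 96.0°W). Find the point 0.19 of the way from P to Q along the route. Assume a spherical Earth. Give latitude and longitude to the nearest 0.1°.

≈ (39.7°N, 94.3°W)

Convert each endpoint to a unit vector on the sphere (x = cos φ cos λ, y = cos φ sin λ, z = sin φ).
The central angle between the endpoints is δ = arccos(p₁·p₂) ≈ 0.728 rad (41.7°).
Interpolate at f = 0.19 with slerp weights a = sin((1−f)δ)/sin δ ≈ 0.836, b = sin(fδ)/sin δ ≈ 0.207.
p = a·p₁ + b·p₂ ≈ (-0.058, -0.767, 0.639); φ = arcsin(p_z) ≈ 39.72°, λ = atan2(p_y, p_x) ≈ -94.34°.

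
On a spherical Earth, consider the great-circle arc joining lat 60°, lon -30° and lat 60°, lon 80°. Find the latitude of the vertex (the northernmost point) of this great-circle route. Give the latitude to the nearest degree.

≈ 72°

The great circle lies in the plane with unit normal n̂ = (p₁ × p₂)/|p₁ × p₂|.
Here n̂_z ≈ +0.314; the vertex latitude is φ_max = arccos|n̂_z| ≈ 71.7°.
Check via Clairaut: cos φ_max = |cos φ₁| · sin C = cos(60.0°)·sin(39.0°) ≈ 0.314, again giving ≈ 71.7°.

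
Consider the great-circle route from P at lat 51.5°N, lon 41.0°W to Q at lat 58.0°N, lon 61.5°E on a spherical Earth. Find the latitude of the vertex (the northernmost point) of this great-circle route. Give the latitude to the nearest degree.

The great circle lies in the plane with unit normal n̂ = (p₁ × p₂)/|p₁ × p₂|.
Here n̂_z ≈ +0.400; the vertex latitude is φ_max = arccos|n̂_z| ≈ 66.4°.
Check via Clairaut: cos φ_max = |cos φ₁| · sin C = cos(51.5°)·sin(39.9°) ≈ 0.400, again giving ≈ 66.4°.

≈ 66°N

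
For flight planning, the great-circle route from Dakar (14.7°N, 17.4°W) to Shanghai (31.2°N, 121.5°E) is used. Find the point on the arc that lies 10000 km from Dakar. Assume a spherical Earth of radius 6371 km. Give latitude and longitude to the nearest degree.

≈ 48°N, 89°E

The haversine formula gives a central angle δ ≈ 2.085 rad (119.5°) between the endpoints. The total great-circle distance is δ·R ≈ 2.085 × 6371 ≈ 13285 km, so the target fraction is f = 10000/13285 ≈ 0.753.
Interpolate at f ≈ 0.753 with slerp weights a = sin((1−f)δ)/sin δ ≈ 0.566, b = sin(fδ)/sin δ ≈ 1.149.
p = a·p₁ + b·p₂ ≈ (0.009, 0.674, 0.739); φ = arcsin(p_z) ≈ 47.62°, λ = atan2(p_y, p_x) ≈ 89.20°.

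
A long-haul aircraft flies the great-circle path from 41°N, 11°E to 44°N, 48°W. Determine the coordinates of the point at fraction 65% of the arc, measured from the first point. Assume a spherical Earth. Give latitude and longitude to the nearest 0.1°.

≈ 46.6°N, 27.0°W

From cos δ = sin φ₁ sin φ₂ + cos φ₁ cos φ₂ cos Δλ, the central angle is δ ≈ 0.745 rad (42.7°).
Interpolate at f = 0.65 with slerp weights a = sin((1−f)δ)/sin δ ≈ 0.380, b = sin(fδ)/sin δ ≈ 0.687.
p = a·p₁ + b·p₂ ≈ (0.612, -0.312, 0.726); φ = arcsin(p_z) ≈ 46.59°, λ = atan2(p_y, p_x) ≈ -27.03°.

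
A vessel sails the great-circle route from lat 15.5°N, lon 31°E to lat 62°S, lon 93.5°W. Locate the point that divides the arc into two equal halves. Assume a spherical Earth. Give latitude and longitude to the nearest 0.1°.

≈ lat 37.7°S, lon 2.0°E

From cos δ = sin φ₁ sin φ₂ + cos φ₁ cos φ₂ cos Δλ, the central angle is δ ≈ 2.085 rad (119.5°).
Interpolate at f = 1/2 with slerp weights a = sin((1−f)δ)/sin δ ≈ 0.992, b = sin(fδ)/sin δ ≈ 0.992.
p = a·p₁ + b·p₂ ≈ (0.791, 0.027, -0.611); φ = arcsin(p_z) ≈ -37.66°, λ = atan2(p_y, p_x) ≈ 1.99°.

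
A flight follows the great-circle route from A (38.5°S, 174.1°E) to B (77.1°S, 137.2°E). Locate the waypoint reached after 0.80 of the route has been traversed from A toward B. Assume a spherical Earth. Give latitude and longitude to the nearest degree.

The haversine formula gives a central angle δ ≈ 0.728 rad (41.7°) between the endpoints.
Interpolate at f = 0.80 with slerp weights a = sin((1−f)δ)/sin δ ≈ 0.218, b = sin(fδ)/sin δ ≈ 0.827.
p = a·p₁ + b·p₂ ≈ (-0.305, 0.143, -0.942); φ = arcsin(p_z) ≈ -70.31°, λ = atan2(p_y, p_x) ≈ 154.90°.

≈ (70°S, 155°E)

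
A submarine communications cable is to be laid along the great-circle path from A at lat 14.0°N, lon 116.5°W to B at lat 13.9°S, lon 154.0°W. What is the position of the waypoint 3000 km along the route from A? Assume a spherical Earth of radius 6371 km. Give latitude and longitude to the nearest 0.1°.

≈ lat 2.2°S, lon 138.2°W

Write both endpoints as unit vectors p₁, p₂ with components (cos φ cos λ, cos φ sin λ, sin φ).
The central angle between the endpoints is δ = arccos(p₁·p₂) ≈ 0.811 rad (46.4°). The total great-circle distance is δ·R ≈ 0.811 × 6371 ≈ 5164 km, so the target fraction is f = 3000/5164 ≈ 0.581.
Interpolate at f ≈ 0.581 with slerp weights a = sin((1−f)δ)/sin δ ≈ 0.460, b = sin(fδ)/sin δ ≈ 0.626.
p = a·p₁ + b·p₂ ≈ (-0.745, -0.666, -0.039); φ = arcsin(p_z) ≈ -2.25°, λ = atan2(p_y, p_x) ≈ -138.23°.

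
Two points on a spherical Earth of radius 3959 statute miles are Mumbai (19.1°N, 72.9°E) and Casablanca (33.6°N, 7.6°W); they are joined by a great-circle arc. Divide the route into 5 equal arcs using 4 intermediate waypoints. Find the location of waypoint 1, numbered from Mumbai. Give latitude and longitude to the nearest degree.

From cos δ = sin φ₁ sin φ₂ + cos φ₁ cos φ₂ cos Δλ, the central angle is δ ≈ 1.255 rad (71.9°).
Interpolate at f = 1/5 with slerp weights a = sin((1−f)δ)/sin δ ≈ 0.887, b = sin(fδ)/sin δ ≈ 0.261.
p = a·p₁ + b·p₂ ≈ (0.462, 0.773, 0.435); φ = arcsin(p_z) ≈ 25.78°, λ = atan2(p_y, p_x) ≈ 59.11°.

≈ (26°N, 59°E)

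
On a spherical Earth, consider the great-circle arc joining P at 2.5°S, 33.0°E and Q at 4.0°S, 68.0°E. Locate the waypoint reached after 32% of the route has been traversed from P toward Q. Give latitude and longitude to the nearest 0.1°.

≈ 3.1°S, 44.2°E

From cos δ = sin φ₁ sin φ₂ + cos φ₁ cos φ₂ cos Δλ, the central angle is δ ≈ 0.610 rad (35.0°).
Interpolate at f = 0.32 with slerp weights a = sin((1−f)δ)/sin δ ≈ 0.704, b = sin(fδ)/sin δ ≈ 0.339.
p = a·p₁ + b·p₂ ≈ (0.716, 0.696, -0.054); φ = arcsin(p_z) ≈ -3.11°, λ = atan2(p_y, p_x) ≈ 44.19°.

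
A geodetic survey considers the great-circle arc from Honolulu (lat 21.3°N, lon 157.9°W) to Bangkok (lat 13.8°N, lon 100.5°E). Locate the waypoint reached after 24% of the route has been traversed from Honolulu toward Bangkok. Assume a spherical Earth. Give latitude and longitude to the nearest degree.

≈ lat 26°N, lon 178°E

From cos δ = sin φ₁ sin φ₂ + cos φ₁ cos φ₂ cos Δλ, the central angle is δ ≈ 1.666 rad (95.5°).
Interpolate at f = 0.24 with slerp weights a = sin((1−f)δ)/sin δ ≈ 0.958, b = sin(fδ)/sin δ ≈ 0.391.
p = a·p₁ + b·p₂ ≈ (-0.897, 0.038, 0.441); φ = arcsin(p_z) ≈ 26.19°, λ = atan2(p_y, p_x) ≈ 177.60°.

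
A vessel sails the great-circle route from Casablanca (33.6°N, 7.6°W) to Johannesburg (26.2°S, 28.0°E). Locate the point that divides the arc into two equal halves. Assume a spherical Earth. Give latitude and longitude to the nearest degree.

Write both endpoints as unit vectors p₁, p₂ with components (cos φ cos λ, cos φ sin λ, sin φ).
The central angle between the endpoints is δ = arccos(p₁·p₂) ≈ 1.199 rad (68.7°).
Interpolate at f = 1/2 with slerp weights a = sin((1−f)δ)/sin δ ≈ 0.606, b = sin(fδ)/sin δ ≈ 0.606.
p = a·p₁ + b·p₂ ≈ (0.980, 0.188, 0.068); φ = arcsin(p_z) ≈ 3.89°, λ = atan2(p_y, p_x) ≈ 10.88°.

≈ 4°N, 11°E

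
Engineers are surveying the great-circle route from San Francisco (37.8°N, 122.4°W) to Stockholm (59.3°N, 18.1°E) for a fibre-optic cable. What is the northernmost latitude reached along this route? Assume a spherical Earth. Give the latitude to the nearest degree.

The great circle lies in the plane with unit normal n̂ = (p₁ × p₂)/|p₁ × p₂|.
Here n̂_z ≈ +0.263; the vertex latitude is φ_max = arccos|n̂_z| ≈ 74.8°.
Check via Clairaut: cos φ_max = |cos φ₁| · sin C = cos(37.8°)·sin(19.4°) ≈ 0.263, again giving ≈ 74.8°.

≈ 75°N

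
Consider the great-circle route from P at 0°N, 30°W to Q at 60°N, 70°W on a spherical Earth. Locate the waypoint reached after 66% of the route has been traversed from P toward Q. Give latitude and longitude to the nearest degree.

≈ 41°N, 49°W

Convert each endpoint to a unit vector on the sphere (x = cos φ cos λ, y = cos φ sin λ, z = sin φ).
The central angle between the endpoints is δ = arccos(p₁·p₂) ≈ 1.178 rad (67.5°).
Interpolate at f = 0.66 with slerp weights a = sin((1−f)δ)/sin δ ≈ 0.422, b = sin(fδ)/sin δ ≈ 0.759.
p = a·p₁ + b·p₂ ≈ (0.495, -0.568, 0.658); φ = arcsin(p_z) ≈ 41.11°, λ = atan2(p_y, p_x) ≈ -48.90°.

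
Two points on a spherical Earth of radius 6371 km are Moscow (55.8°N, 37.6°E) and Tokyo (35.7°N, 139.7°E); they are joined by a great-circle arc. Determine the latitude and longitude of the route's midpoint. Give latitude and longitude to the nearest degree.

≈ (58°N, 101°E)

Convert each endpoint to a unit vector on the sphere (x = cos φ cos λ, y = cos φ sin λ, z = sin φ).
The central angle between the endpoints is δ = arccos(p₁·p₂) ≈ 1.173 rad (67.2°).
Interpolate at f = 1/2 with slerp weights a = sin((1−f)δ)/sin δ ≈ 0.600, b = sin(fδ)/sin δ ≈ 0.600.
p = a·p₁ + b·p₂ ≈ (-0.104, 0.521, 0.847); φ = arcsin(p_z) ≈ 57.88°, λ = atan2(p_y, p_x) ≈ 101.33°.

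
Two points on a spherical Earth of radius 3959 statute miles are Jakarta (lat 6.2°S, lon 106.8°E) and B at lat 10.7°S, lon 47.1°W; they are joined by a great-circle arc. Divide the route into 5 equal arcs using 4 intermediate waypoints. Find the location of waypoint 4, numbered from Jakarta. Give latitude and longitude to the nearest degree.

≈ lat 25°S, lon 19°W

Convert each endpoint to a unit vector on the sphere (x = cos φ cos λ, y = cos φ sin λ, z = sin φ).
The central angle between the endpoints is δ = arccos(p₁·p₂) ≈ 2.601 rad (149.0°).
Interpolate at f = 4/5 with slerp weights a = sin((1−f)δ)/sin δ ≈ 0.965, b = sin(fδ)/sin δ ≈ 1.695.
p = a·p₁ + b·p₂ ≈ (0.856, -0.302, -0.419); φ = arcsin(p_z) ≈ -24.77°, λ = atan2(p_y, p_x) ≈ -19.40°.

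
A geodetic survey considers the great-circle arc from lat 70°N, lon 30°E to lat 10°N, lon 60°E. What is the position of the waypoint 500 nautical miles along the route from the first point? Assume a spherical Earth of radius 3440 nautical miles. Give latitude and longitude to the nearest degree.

From cos δ = sin φ₁ sin φ₂ + cos φ₁ cos φ₂ cos Δλ, the central angle is δ ≈ 1.099 rad (62.9°). The total great-circle distance is δ·R ≈ 1.099 × 3440 ≈ 3779 nmi, so the target fraction is f = 500/3779 ≈ 0.132.
Interpolate at f ≈ 0.132 with slerp weights a = sin((1−f)δ)/sin δ ≈ 0.915, b = sin(fδ)/sin δ ≈ 0.163.
p = a·p₁ + b·p₂ ≈ (0.351, 0.295, 0.889); φ = arcsin(p_z) ≈ 62.69°, λ = atan2(p_y, p_x) ≈ 40.05°.

≈ lat 63°N, lon 40°E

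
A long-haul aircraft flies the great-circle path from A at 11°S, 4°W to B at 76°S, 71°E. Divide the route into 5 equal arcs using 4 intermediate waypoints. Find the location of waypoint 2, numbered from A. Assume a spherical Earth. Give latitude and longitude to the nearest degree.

Convert each endpoint to a unit vector on the sphere (x = cos φ cos λ, y = cos φ sin λ, z = sin φ).
The central angle between the endpoints is δ = arccos(p₁·p₂) ≈ 1.322 rad (75.7°).
Interpolate at f = 2/5 with slerp weights a = sin((1−f)δ)/sin δ ≈ 0.735, b = sin(fδ)/sin δ ≈ 0.520.
p = a·p₁ + b·p₂ ≈ (0.761, 0.069, -0.645); φ = arcsin(p_z) ≈ -40.18°, λ = atan2(p_y, p_x) ≈ 5.16°.

≈ 40°S, 5°E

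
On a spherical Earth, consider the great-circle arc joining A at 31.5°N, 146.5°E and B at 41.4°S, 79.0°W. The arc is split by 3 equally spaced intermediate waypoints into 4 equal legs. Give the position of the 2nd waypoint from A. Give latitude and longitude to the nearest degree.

Convert each endpoint to a unit vector on the sphere (x = cos φ cos λ, y = cos φ sin λ, z = sin φ).
The central angle between the endpoints is δ = arccos(p₁·p₂) ≈ 2.488 rad (142.5°).
Interpolate at f = 2/4 with slerp weights a = sin((1−f)δ)/sin δ ≈ 1.557, b = sin(fδ)/sin δ ≈ 1.557.
p = a·p₁ + b·p₂ ≈ (-0.884, -0.414, -0.216); φ = arcsin(p_z) ≈ -12.48°, λ = atan2(p_y, p_x) ≈ -154.92°.

≈ 12°S, 155°W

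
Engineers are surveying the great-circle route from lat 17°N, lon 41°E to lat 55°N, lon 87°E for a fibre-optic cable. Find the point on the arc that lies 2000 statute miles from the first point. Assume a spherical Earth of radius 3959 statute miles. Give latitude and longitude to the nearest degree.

Convert each endpoint to a unit vector on the sphere (x = cos φ cos λ, y = cos φ sin λ, z = sin φ).
The central angle between the endpoints is δ = arccos(p₁·p₂) ≈ 0.901 rad (51.6°). The total great-circle distance is δ·R ≈ 0.901 × 3959 ≈ 3569 mi, so the target fraction is f = 2000/3569 ≈ 0.560.
Interpolate at f ≈ 0.560 with slerp weights a = sin((1−f)δ)/sin δ ≈ 0.492, b = sin(fδ)/sin δ ≈ 0.617.
p = a·p₁ + b·p₂ ≈ (0.374, 0.662, 0.649); φ = arcsin(p_z) ≈ 40.50°, λ = atan2(p_y, p_x) ≈ 60.56°.

≈ lat 40°N, lon 61°E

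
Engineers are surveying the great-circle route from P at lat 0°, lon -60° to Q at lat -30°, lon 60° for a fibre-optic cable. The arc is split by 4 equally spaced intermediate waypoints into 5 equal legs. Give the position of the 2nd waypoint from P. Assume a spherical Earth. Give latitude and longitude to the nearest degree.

≈ lat -24°, lon -19°

Write both endpoints as unit vectors p₁, p₂ with components (cos φ cos λ, cos φ sin λ, sin φ).
The central angle between the endpoints is δ = arccos(p₁·p₂) ≈ 2.019 rad (115.7°).
Interpolate at f = 2/5 with slerp weights a = sin((1−f)δ)/sin δ ≈ 1.038, b = sin(fδ)/sin δ ≈ 0.802.
p = a·p₁ + b·p₂ ≈ (0.866, -0.298, -0.401); φ = arcsin(p_z) ≈ -23.63°, λ = atan2(p_y, p_x) ≈ -18.99°.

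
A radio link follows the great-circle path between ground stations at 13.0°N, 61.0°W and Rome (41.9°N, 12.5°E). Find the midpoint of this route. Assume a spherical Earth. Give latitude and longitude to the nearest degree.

Write both endpoints as unit vectors p₁, p₂ with components (cos φ cos λ, cos φ sin λ, sin φ).
The central angle between the endpoints is δ = arccos(p₁·p₂) ≈ 1.207 rad (69.1°).
Interpolate at f = 1/2 with slerp weights a = sin((1−f)δ)/sin δ ≈ 0.607, b = sin(fδ)/sin δ ≈ 0.607.
p = a·p₁ + b·p₂ ≈ (0.728, -0.420, 0.542); φ = arcsin(p_z) ≈ 32.83°, λ = atan2(p_y, p_x) ≈ -29.96°.

≈ 33°N, 30°W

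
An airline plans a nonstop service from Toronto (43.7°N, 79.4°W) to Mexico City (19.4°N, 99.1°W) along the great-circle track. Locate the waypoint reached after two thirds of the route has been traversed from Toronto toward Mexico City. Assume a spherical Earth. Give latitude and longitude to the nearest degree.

≈ (28°N, 94°W)

Write both endpoints as unit vectors p₁, p₂ with components (cos φ cos λ, cos φ sin λ, sin φ).
The central angle between the endpoints is δ = arccos(p₁·p₂) ≈ 0.513 rad (29.4°).
Interpolate at f = 2/3 with slerp weights a = sin((1−f)δ)/sin δ ≈ 0.347, b = sin(fδ)/sin δ ≈ 0.683.
p = a·p₁ + b·p₂ ≈ (-0.056, -0.883, 0.466); φ = arcsin(p_z) ≈ 27.81°, λ = atan2(p_y, p_x) ≈ -93.62°.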